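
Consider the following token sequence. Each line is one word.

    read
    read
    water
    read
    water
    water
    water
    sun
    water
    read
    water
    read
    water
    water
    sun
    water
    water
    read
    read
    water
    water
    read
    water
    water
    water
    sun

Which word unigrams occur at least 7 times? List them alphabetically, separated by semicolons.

Unigram counts meeting the condition (at least 7 times):
  read: 8
  water: 15

read; water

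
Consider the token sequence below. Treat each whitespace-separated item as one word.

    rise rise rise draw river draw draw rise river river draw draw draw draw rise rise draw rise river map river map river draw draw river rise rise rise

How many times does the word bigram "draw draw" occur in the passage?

Scanning the 28 overlapping bigram windows for "draw draw":
  position 6–7: draw draw
  position 11–12: draw draw
  position 12–13: draw draw
  position 13–14: draw draw
  position 24–25: draw draw

5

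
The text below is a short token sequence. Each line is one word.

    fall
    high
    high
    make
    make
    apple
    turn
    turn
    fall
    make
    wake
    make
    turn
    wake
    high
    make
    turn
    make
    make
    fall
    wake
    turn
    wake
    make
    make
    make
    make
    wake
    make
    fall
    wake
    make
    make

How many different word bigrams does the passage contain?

33 tokens → 32 bigram windows in total.
Repeated bigrams (each contributes count−1 duplicates):
  make make: 6
  wake make: 4
  fall wake: 2
  high make: 2
  make fall: 2
  make turn: 2
  make wake: 2
  turn wake: 2
14 duplicate windows → 32 − 14 = 18 distinct.

18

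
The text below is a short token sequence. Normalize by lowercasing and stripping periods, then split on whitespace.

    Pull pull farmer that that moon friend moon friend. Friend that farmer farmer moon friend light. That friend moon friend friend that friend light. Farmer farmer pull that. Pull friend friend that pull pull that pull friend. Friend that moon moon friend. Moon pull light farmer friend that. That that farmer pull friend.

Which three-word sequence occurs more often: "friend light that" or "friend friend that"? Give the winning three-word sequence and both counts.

"friend friend that" (4 vs 1)

"friend light that": 1 occurrence
"friend friend that": 4 occurrences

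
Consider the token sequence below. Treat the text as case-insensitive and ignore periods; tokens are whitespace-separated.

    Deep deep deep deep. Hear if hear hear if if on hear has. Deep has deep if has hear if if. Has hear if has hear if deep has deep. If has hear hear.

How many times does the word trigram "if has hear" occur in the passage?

Scanning the 32 overlapping trigram windows for "if has hear":
  position 17–19: if has hear
  position 21–23: if has hear
  position 24–26: if has hear
  position 31–33: if has hear

4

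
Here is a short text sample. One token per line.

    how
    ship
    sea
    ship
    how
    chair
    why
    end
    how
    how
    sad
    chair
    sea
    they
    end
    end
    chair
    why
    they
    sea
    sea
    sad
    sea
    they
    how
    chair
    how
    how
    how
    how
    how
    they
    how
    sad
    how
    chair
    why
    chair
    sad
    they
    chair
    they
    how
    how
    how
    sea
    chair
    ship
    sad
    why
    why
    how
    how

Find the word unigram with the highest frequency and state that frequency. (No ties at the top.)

"how", 17 times

Unigram frequencies (highest first):
  how: 17
  chair: 8
  sea: 6
  they: 6
  why: 5
  sad: 5
  … (2 more, each ≤ 3)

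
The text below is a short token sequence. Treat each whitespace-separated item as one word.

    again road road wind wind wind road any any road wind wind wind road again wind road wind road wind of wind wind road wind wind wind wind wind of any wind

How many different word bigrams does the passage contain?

32 tokens → 31 bigram windows in total.
Repeated bigrams (each contributes count−1 duplicates):
  wind wind: 9
  road wind: 5
  wind road: 5
  wind of: 2
17 duplicate windows → 31 − 17 = 14 distinct.

14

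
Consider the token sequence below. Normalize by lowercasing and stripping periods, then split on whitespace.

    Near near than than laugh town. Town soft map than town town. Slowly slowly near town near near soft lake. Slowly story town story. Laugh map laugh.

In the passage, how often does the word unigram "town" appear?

Scanning the 27 tokens for "town":
  position 6: town
  position 7: town
  position 11: town
  position 12: town
  position 16: town
  position 23: town

6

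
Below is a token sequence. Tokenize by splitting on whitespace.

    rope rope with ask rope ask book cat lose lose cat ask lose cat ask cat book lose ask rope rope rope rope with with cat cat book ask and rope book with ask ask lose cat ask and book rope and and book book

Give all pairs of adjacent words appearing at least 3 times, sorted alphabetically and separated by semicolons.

cat ask; lose cat; rope rope

Bigram counts meeting the condition (at least 3 times):
  cat ask: 3
  lose cat: 3
  rope rope: 4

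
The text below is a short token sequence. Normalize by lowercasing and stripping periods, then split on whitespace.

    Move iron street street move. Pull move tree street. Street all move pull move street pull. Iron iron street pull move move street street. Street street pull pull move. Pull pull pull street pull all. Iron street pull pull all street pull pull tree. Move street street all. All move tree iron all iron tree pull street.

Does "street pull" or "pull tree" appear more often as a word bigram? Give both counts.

"street pull" (6 vs 1)

"street pull": 6 occurrences
"pull tree": 1 occurrence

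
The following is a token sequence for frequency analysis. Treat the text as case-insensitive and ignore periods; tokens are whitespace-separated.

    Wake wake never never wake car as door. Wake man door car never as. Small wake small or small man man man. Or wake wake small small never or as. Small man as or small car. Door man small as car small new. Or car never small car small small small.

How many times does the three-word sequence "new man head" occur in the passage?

0

Scanning the 49 overlapping trigram windows for "new man head":
  (none found)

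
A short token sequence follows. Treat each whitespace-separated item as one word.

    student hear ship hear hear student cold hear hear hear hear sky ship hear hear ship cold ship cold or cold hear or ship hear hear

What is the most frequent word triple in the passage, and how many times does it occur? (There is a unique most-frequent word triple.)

"ship hear hear", 3 times

Trigram frequencies (highest first):
  ship hear hear: 3
  hear hear hear: 2
  student hear ship: 1
  hear ship hear: 1
  hear hear student: 1
  hear student cold: 1
  … (15 more, each ≤ 1)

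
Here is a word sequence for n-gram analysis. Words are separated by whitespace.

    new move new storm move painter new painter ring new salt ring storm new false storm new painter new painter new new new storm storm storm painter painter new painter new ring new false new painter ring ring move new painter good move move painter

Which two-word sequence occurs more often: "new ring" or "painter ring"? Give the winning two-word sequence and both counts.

"painter ring" (2 vs 1)

"new ring": 1 occurrence
"painter ring": 2 occurrences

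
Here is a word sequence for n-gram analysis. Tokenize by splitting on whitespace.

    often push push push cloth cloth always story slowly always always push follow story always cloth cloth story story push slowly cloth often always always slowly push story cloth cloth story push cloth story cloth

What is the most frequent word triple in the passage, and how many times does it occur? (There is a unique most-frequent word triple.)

"cloth cloth story", 2 times

Trigram frequencies (highest first):
  cloth cloth story: 2
  often push push: 1
  push push push: 1
  push push cloth: 1
  push cloth cloth: 1
  cloth cloth always: 1
  … (26 more, each ≤ 1)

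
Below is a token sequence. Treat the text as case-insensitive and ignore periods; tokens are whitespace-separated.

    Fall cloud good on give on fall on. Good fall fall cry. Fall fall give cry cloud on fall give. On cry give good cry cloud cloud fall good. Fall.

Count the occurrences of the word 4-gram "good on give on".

Scanning the 27 overlapping 4-gram windows for "good on give on":
  position 3–6: good on give on

1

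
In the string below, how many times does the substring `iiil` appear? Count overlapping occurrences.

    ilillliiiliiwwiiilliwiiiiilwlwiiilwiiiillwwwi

5

Sliding a length-4 window over the 45 characters (42 positions):
  position 7–10: iiil
  position 15–18: iiil
  position 24–27: iiil
  position 31–34: iiil
  position 37–40: iiil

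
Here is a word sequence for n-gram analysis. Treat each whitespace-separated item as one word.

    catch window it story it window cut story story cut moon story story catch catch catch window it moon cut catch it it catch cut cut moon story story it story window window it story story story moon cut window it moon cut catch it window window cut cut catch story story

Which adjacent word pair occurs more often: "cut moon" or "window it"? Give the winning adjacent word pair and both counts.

"window it" (4 vs 2)

"cut moon": 2 occurrences
"window it": 4 occurrences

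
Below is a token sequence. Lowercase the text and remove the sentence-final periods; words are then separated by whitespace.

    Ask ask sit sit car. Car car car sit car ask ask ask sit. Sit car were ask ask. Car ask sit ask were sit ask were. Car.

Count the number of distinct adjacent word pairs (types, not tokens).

14

28 tokens → 27 bigram windows in total.
Repeated bigrams (each contributes count−1 duplicates):
  ask ask: 4
  ask sit: 3
  car car: 3
  sit car: 3
  ask were: 2
  car ask: 2
  sit ask: 2
  sit sit: 2
13 duplicate windows → 27 − 13 = 14 distinct.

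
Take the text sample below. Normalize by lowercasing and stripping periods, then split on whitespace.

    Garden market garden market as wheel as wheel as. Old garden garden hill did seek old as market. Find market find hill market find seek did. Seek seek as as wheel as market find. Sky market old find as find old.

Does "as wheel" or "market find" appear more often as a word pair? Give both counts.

"as wheel": 3 occurrences
"market find": 4 occurrences

"market find" (4 vs 3)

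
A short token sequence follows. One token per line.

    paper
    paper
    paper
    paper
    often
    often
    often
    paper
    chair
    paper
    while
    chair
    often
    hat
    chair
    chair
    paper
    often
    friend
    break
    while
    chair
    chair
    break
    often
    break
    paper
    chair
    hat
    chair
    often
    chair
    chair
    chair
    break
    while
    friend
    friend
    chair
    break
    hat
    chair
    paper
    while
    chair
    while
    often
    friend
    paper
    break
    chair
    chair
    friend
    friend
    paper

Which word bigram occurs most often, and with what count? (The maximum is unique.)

"chair chair", 5 times

Bigram frequencies (highest first):
  chair chair: 5
  paper paper: 3
  chair paper: 3
  while chair: 3
  hat chair: 3
  chair break: 3
  … (25 more, each ≤ 2)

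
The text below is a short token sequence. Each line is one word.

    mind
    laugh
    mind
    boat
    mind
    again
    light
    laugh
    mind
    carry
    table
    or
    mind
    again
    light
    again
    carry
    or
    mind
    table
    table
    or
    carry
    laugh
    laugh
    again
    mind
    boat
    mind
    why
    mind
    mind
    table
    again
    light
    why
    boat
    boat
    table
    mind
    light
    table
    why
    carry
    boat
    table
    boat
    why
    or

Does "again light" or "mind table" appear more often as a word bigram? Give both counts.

"again light" (3 vs 2)

"again light": 3 occurrences
"mind table": 2 occurrences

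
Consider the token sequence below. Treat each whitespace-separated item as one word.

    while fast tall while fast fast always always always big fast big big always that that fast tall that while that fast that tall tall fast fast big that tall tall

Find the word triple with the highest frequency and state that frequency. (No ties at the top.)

Trigram frequencies (highest first):
  that tall tall: 2
  while fast tall: 1
  fast tall while: 1
  tall while fast: 1
  while fast fast: 1
  fast fast always: 1
  … (22 more, each ≤ 1)

"that tall tall", 2 times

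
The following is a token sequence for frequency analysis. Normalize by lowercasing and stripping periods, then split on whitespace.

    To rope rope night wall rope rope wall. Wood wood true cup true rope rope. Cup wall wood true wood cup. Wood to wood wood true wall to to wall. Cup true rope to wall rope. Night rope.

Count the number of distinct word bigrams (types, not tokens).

38 tokens → 37 bigram windows in total.
Repeated bigrams (each contributes count−1 duplicates):
  rope rope: 3
  wood true: 3
  cup true: 2
  rope night: 2
  to wall: 2
  true rope: 2
  wall rope: 2
  wall wood: 2
  … (1 more repeated)
11 duplicate windows → 37 − 11 = 26 distinct.

26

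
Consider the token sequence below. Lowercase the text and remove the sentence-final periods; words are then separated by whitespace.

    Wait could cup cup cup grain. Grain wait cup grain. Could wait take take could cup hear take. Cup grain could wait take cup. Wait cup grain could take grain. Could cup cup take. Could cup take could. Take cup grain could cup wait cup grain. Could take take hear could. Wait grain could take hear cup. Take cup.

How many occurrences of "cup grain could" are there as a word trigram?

Scanning the 57 overlapping trigram windows for "cup grain could":
  position 9–11: cup grain could
  position 19–21: cup grain could
  position 26–28: cup grain could
  position 40–42: cup grain could
  position 45–47: cup grain could

5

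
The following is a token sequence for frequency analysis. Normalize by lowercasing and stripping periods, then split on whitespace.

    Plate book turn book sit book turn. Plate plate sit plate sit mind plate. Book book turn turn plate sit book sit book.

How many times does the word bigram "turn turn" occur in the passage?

1

Scanning the 22 overlapping bigram windows for "turn turn":
  position 17–18: turn turn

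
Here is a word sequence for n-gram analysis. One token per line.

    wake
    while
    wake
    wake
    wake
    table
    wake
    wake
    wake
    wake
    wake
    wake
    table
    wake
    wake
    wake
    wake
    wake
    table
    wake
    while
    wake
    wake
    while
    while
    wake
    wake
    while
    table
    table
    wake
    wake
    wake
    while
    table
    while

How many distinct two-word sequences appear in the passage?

36 tokens → 35 bigram windows in total.
Repeated bigrams (each contributes count−1 duplicates):
  wake wake: 15
  wake while: 5
  table wake: 4
  wake table: 3
  while wake: 3
  while table: 2
26 duplicate windows → 35 − 26 = 9 distinct.

9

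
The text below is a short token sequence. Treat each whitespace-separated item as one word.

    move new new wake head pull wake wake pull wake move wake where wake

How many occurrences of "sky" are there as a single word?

0

Scanning the 14 tokens for "sky":
  (none found)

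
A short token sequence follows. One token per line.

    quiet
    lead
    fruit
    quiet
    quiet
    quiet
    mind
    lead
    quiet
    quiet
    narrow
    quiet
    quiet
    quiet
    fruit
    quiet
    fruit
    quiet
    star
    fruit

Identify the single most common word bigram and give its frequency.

Bigram frequencies (highest first):
  quiet quiet: 5
  fruit quiet: 3
  quiet fruit: 2
  quiet lead: 1
  lead fruit: 1
  quiet mind: 1
  … (6 more, each ≤ 1)

"quiet quiet", 5 times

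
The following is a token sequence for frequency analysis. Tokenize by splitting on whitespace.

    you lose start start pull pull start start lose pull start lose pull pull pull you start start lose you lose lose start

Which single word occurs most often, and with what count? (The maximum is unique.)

"start", 8 times

Unigram frequencies (highest first):
  start: 8
  lose: 6
  pull: 6
  you: 3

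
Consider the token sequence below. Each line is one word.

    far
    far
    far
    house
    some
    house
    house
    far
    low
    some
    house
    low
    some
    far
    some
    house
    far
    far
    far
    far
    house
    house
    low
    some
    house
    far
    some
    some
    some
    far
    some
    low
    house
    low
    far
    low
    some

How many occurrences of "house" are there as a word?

9

Scanning the 37 tokens for "house":
  position 4: house
  position 6: house
  position 7: house
  position 11: house
  position 16: house
  position 21: house
  position 22: house
  position 25: house
  position 33: house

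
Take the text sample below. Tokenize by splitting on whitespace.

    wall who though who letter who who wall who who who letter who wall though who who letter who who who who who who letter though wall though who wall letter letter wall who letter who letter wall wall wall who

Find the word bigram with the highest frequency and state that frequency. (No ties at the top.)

Bigram frequencies (highest first):
  who who: 9
  who letter: 6
  wall who: 4
  letter who: 4
  though who: 3
  who wall: 3
  … (8 more, each ≤ 2)

"who who", 9 times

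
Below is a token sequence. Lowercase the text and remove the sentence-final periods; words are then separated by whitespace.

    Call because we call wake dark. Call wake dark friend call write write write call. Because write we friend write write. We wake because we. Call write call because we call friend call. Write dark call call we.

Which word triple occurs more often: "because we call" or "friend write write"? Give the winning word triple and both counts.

"because we call": 3 occurrences
"friend write write": 1 occurrence

"because we call" (3 vs 1)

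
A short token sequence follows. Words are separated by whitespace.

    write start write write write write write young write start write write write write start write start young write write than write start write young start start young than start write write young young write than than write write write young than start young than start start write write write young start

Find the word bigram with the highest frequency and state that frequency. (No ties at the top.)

"write write", 13 times

Bigram frequencies (highest first):
  write write: 13
  start write: 6
  write start: 5
  write young: 5
  young write: 3
  start young: 3
  … (8 more, each ≤ 3)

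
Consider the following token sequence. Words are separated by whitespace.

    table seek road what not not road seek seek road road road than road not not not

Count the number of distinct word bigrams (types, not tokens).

12

17 tokens → 16 bigram windows in total.
Repeated bigrams (each contributes count−1 duplicates):
  not not: 3
  road road: 2
  seek road: 2
4 duplicate windows → 16 − 4 = 12 distinct.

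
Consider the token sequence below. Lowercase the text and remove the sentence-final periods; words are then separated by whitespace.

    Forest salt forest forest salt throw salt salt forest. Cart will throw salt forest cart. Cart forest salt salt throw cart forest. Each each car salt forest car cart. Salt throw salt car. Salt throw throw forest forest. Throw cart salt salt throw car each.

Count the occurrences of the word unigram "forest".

10

Scanning the 45 tokens for "forest":
  position 1: forest
  position 3: forest
  position 4: forest
  position 9: forest
  position 14: forest
  position 17: forest
  position 22: forest
  position 27: forest
  position 37: forest
  position 38: forest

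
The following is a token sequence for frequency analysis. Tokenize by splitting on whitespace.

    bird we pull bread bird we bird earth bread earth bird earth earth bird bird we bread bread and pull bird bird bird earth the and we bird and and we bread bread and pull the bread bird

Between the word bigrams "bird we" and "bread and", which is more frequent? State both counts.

"bird we": 3 occurrences
"bread and": 2 occurrences

"bird we" (3 vs 2)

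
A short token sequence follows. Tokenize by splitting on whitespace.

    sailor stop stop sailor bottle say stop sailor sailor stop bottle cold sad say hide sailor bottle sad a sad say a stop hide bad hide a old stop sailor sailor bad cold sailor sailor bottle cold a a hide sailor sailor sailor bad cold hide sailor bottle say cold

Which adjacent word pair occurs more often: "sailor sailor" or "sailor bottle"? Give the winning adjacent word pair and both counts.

"sailor sailor" (5 vs 4)

"sailor sailor": 5 occurrences
"sailor bottle": 4 occurrences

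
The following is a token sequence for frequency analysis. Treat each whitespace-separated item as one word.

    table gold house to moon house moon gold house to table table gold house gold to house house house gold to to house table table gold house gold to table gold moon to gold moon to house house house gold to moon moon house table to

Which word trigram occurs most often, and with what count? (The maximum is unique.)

"house gold to", 4 times

Trigram frequencies (highest first):
  house gold to: 4
  table gold house: 3
  gold house to: 2
  table table gold: 2
  gold house gold: 2
  to house house: 2
  … (26 more, each ≤ 2)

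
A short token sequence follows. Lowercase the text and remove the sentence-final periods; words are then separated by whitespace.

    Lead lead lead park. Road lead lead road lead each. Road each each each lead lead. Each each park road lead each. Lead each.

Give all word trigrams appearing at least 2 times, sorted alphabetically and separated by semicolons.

park road lead; road lead each

Trigram counts meeting the condition (at least 2 times):
  park road lead: 2
  road lead each: 2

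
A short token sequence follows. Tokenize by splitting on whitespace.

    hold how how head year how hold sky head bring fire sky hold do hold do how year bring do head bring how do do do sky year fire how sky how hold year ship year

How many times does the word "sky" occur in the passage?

4

Scanning the 36 tokens for "sky":
  position 8: sky
  position 12: sky
  position 27: sky
  position 31: sky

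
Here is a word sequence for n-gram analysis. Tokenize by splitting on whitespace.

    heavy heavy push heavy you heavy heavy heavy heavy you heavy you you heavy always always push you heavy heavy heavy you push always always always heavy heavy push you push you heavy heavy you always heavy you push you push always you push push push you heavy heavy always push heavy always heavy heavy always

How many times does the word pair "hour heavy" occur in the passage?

Scanning the 55 overlapping bigram windows for "hour heavy":
  (none found)

0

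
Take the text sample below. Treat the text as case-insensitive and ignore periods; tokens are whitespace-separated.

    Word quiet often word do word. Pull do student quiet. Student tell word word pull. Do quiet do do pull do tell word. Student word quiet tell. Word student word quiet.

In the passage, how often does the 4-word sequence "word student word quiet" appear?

Scanning the 28 overlapping 4-gram windows for "word student word quiet":
  position 23–26: word student word quiet
  position 28–31: word student word quiet

2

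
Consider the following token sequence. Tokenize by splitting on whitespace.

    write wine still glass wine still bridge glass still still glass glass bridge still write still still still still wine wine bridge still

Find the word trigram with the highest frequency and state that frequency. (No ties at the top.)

Trigram frequencies (highest first):
  still still still: 2
  write wine still: 1
  wine still glass: 1
  still glass wine: 1
  glass wine still: 1
  wine still bridge: 1
  … (14 more, each ≤ 1)

"still still still", 2 times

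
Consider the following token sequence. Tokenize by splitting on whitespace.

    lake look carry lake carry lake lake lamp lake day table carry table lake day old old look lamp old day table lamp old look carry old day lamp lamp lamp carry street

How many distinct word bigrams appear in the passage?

33 tokens → 32 bigram windows in total.
Repeated bigrams (each contributes count−1 duplicates):
  carry lake: 2
  day table: 2
  lake day: 2
  lamp lamp: 2
  lamp old: 2
  look carry: 2
  old day: 2
  old look: 2
8 duplicate windows → 32 − 8 = 24 distinct.

24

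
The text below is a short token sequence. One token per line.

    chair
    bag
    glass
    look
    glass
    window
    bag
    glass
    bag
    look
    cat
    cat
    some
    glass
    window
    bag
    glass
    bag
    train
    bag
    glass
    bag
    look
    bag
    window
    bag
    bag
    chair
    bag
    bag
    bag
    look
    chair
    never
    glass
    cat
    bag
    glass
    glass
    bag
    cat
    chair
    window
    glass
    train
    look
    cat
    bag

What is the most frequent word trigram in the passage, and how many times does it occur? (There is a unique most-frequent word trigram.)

"bag glass bag", 3 times

Trigram frequencies (highest first):
  bag glass bag: 3
  glass window bag: 2
  window bag glass: 2
  glass bag look: 2
  chair bag glass: 1
  bag glass look: 1
  … (35 more, each ≤ 1)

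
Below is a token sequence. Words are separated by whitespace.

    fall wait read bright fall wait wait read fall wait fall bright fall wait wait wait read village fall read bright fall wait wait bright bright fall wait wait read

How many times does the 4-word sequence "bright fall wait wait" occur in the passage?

4

Scanning the 27 overlapping 4-gram windows for "bright fall wait wait":
  position 4–7: bright fall wait wait
  position 12–15: bright fall wait wait
  position 21–24: bright fall wait wait
  position 26–29: bright fall wait wait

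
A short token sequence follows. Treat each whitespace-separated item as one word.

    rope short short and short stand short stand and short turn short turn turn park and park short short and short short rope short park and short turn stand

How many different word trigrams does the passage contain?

29 tokens → 27 trigram windows in total.
Repeated trigrams (each contributes count−1 duplicates):
  and short turn: 2
  short and short: 2
  short short and: 2
3 duplicate windows → 27 − 3 = 24 distinct.

24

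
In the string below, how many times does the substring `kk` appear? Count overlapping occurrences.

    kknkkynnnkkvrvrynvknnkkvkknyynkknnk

6

Sliding a length-2 window over the 35 characters (34 positions):
  position 1–2: kk
  position 4–5: kk
  position 10–11: kk
  position 22–23: kk
  position 25–26: kk
  position 31–32: kk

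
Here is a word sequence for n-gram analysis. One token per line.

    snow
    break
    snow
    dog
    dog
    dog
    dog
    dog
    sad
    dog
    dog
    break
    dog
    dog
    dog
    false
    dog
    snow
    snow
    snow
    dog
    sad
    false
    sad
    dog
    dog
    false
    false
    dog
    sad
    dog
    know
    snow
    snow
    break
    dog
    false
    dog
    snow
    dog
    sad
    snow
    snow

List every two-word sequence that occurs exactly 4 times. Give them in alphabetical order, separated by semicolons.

Bigram counts meeting the condition (exactly 4 times):
  dog sad: 4
  snow snow: 4

dog sad; snow snow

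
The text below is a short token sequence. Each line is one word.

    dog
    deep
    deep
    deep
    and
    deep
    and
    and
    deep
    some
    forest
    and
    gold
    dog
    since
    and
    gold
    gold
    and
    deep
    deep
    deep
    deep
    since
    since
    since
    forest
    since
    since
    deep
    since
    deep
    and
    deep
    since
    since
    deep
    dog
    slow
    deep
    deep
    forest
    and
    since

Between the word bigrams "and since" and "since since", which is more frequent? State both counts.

"since since" (4 vs 1)

"and since": 1 occurrence
"since since": 4 occurrences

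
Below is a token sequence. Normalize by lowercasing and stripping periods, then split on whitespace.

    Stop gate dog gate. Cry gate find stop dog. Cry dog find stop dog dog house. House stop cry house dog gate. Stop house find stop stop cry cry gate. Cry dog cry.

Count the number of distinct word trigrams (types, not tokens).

30

33 tokens → 31 trigram windows in total.
Repeated trigrams (each contributes count−1 duplicates):
  find stop dog: 2
1 duplicate windows → 31 − 1 = 30 distinct.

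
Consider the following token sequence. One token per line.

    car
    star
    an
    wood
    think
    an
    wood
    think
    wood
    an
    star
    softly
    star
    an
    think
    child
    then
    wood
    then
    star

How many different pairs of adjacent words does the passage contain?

16

20 tokens → 19 bigram windows in total.
Repeated bigrams (each contributes count−1 duplicates):
  an wood: 2
  star an: 2
  wood think: 2
3 duplicate windows → 19 − 3 = 16 distinct.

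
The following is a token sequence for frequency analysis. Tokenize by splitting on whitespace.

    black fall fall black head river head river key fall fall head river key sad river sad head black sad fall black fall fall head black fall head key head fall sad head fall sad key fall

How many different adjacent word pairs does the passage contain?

37 tokens → 36 bigram windows in total.
Repeated bigrams (each contributes count−1 duplicates):
  black fall: 3
  fall fall: 3
  fall head: 3
  head river: 3
  fall black: 2
  fall sad: 2
  head black: 2
  head fall: 2
  … (3 more repeated)
15 duplicate windows → 36 − 15 = 21 distinct.

21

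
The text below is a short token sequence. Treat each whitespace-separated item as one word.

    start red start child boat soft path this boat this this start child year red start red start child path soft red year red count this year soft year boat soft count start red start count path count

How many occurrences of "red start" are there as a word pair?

4

Scanning the 37 overlapping bigram windows for "red start":
  position 2–3: red start
  position 15–16: red start
  position 17–18: red start
  position 34–35: red start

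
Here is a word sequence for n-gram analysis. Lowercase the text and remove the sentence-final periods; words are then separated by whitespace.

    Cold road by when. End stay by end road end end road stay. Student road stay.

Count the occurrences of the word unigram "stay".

Scanning the 16 tokens for "stay":
  position 6: stay
  position 13: stay
  position 16: stay

3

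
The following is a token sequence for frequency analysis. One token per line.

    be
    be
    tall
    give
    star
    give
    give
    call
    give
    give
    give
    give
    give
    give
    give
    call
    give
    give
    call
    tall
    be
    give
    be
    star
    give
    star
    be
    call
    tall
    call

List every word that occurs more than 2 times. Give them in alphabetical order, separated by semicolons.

be; call; give; star; tall

Unigram counts meeting the condition (more than 2 times):
  be: 5
  call: 5
  give: 14
  star: 3
  tall: 3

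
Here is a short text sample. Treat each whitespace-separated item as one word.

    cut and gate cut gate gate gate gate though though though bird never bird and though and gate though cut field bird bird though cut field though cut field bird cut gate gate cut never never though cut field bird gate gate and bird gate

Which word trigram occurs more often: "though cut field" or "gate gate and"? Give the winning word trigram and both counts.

"though cut field" (4 vs 1)

"though cut field": 4 occurrences
"gate gate and": 1 occurrence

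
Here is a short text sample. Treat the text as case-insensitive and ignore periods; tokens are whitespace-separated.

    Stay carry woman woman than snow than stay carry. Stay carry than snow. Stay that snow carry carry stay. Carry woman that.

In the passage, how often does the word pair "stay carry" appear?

4

Scanning the 21 overlapping bigram windows for "stay carry":
  position 1–2: stay carry
  position 8–9: stay carry
  position 10–11: stay carry
  position 19–20: stay carry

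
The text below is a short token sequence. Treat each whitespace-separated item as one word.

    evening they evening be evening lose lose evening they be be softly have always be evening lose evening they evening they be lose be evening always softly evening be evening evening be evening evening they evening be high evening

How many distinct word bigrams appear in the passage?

21

39 tokens → 38 bigram windows in total.
Repeated bigrams (each contributes count−1 duplicates):
  be evening: 5
  evening they: 5
  evening be: 4
  they evening: 3
  evening evening: 2
  evening lose: 2
  lose evening: 2
  they be: 2
17 duplicate windows → 38 − 17 = 21 distinct.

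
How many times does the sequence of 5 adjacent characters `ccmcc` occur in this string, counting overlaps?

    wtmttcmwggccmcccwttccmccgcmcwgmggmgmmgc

Sliding a length-5 window over the 39 characters (35 positions):
  position 11–15: ccmcc
  position 20–24: ccmcc

2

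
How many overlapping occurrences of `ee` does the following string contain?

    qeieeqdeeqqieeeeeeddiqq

Sliding a length-2 window over the 23 characters (22 positions):
  position 4–5: ee
  position 8–9: ee
  position 13–14: ee
  position 14–15: ee
  position 15–16: ee
  position 16–17: ee
  position 17–18: ee

7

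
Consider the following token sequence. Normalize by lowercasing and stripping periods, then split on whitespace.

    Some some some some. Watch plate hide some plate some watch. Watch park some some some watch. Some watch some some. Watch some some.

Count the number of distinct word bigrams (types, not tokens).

24 tokens → 23 bigram windows in total.
Repeated bigrams (each contributes count−1 duplicates):
  some some: 7
  some watch: 5
  watch some: 3
12 duplicate windows → 23 − 12 = 11 distinct.

11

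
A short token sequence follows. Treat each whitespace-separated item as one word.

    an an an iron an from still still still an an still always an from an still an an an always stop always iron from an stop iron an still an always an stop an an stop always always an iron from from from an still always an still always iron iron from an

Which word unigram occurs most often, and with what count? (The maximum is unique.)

"an", 21 times

Unigram frequencies (highest first):
  an: 21
  still: 8
  always: 8
  from: 7
  iron: 6
  stop: 4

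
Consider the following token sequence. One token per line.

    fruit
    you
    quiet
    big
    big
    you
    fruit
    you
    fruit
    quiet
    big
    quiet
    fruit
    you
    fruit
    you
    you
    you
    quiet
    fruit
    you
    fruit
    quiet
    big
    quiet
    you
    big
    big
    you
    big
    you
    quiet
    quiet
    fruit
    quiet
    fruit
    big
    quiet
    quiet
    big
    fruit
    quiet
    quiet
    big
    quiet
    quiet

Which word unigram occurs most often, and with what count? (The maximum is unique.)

Unigram frequencies (highest first):
  quiet: 15
  you: 11
  fruit: 10
  big: 10

"quiet", 15 times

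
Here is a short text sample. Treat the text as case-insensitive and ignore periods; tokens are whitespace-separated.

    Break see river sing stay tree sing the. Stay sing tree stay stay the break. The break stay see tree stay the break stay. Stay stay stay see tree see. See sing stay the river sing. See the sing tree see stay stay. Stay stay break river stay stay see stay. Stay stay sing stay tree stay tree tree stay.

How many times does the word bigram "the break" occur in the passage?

Scanning the 59 overlapping bigram windows for "the break":
  position 14–15: the break
  position 16–17: the break
  position 22–23: the break

3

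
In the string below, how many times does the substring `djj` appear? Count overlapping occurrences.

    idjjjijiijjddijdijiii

1

Sliding a length-3 window over the 21 characters (19 positions):
  position 2–4: djj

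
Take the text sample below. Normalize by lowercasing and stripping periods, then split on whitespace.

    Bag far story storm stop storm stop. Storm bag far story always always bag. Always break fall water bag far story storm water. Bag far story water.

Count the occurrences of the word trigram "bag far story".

4

Scanning the 25 overlapping trigram windows for "bag far story":
  position 1–3: bag far story
  position 9–11: bag far story
  position 19–21: bag far story
  position 24–26: bag far story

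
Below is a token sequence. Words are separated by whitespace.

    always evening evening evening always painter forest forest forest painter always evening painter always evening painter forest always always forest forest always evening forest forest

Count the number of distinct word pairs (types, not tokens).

25 tokens → 24 bigram windows in total.
Repeated bigrams (each contributes count−1 duplicates):
  always evening: 4
  forest forest: 4
  evening evening: 2
  evening painter: 2
  forest always: 2
  painter always: 2
  painter forest: 2
11 duplicate windows → 24 − 11 = 13 distinct.

13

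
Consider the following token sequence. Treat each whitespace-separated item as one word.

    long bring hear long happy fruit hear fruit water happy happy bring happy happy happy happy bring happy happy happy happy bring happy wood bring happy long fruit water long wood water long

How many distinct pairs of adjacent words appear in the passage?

19

33 tokens → 32 bigram windows in total.
Repeated bigrams (each contributes count−1 duplicates):
  happy happy: 7
  bring happy: 4
  happy bring: 3
  fruit water: 2
  water long: 2
13 duplicate windows → 32 − 13 = 19 distinct.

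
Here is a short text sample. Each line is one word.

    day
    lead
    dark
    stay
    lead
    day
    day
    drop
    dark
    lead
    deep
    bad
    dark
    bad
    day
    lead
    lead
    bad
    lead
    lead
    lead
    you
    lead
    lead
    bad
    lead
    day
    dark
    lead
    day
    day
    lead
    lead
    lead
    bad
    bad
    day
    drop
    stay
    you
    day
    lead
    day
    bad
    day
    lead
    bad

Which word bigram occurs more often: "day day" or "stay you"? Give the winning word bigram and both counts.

"day day" (2 vs 1)

"day day": 2 occurrences
"stay you": 1 occurrence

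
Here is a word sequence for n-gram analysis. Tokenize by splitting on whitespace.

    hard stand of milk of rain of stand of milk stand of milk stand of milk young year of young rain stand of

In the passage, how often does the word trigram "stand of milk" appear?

Scanning the 21 overlapping trigram windows for "stand of milk":
  position 2–4: stand of milk
  position 8–10: stand of milk
  position 11–13: stand of milk
  position 14–16: stand of milk

4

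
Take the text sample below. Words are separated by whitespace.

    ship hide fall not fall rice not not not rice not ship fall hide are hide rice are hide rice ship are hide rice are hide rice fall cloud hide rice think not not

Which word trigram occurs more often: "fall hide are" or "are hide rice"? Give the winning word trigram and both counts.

"are hide rice" (4 vs 1)

"fall hide are": 1 occurrence
"are hide rice": 4 occurrences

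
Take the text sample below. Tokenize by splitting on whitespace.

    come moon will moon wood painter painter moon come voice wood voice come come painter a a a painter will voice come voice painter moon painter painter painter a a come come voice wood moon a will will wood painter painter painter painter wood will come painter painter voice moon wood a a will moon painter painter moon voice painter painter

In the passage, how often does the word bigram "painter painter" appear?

Scanning the 60 overlapping bigram windows for "painter painter":
  position 6–7: painter painter
  position 26–27: painter painter
  position 27–28: painter painter
  position 40–41: painter painter
  position 41–42: painter painter
  position 42–43: painter painter
  position 47–48: painter painter
  position 56–57: painter painter
  position 60–61: painter painter

9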